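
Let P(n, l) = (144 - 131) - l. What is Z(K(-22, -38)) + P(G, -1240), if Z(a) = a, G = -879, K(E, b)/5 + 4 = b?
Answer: 1043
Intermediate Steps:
K(E, b) = -20 + 5*b
P(n, l) = 13 - l
Z(K(-22, -38)) + P(G, -1240) = (-20 + 5*(-38)) + (13 - 1*(-1240)) = (-20 - 190) + (13 + 1240) = -210 + 1253 = 1043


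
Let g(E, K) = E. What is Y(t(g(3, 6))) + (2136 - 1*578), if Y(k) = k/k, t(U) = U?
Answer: 1559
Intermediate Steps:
Y(k) = 1
Y(t(g(3, 6))) + (2136 - 1*578) = 1 + (2136 - 1*578) = 1 + (2136 - 578) = 1 + 1558 = 1559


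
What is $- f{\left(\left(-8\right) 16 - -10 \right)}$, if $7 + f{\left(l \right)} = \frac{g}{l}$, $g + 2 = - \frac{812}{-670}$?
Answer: $\frac{138223}{19765} \approx 6.9933$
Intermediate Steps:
$g = - \frac{264}{335}$ ($g = -2 - \frac{812}{-670} = -2 - - \frac{406}{335} = -2 + \frac{406}{335} = - \frac{264}{335} \approx -0.78806$)
$f{\left(l \right)} = -7 - \frac{264}{335 l}$
$- f{\left(\left(-8\right) 16 - -10 \right)} = - (-7 - \frac{264}{335 \left(\left(-8\right) 16 - -10\right)}) = - (-7 - \frac{264}{335 \left(-128 + 10\right)}) = - (-7 - \frac{264}{335 \left(-118\right)}) = - (-7 - - \frac{132}{19765}) = - (-7 + \frac{132}{19765}) = \left(-1\right) \left(- \frac{138223}{19765}\right) = \frac{138223}{19765}$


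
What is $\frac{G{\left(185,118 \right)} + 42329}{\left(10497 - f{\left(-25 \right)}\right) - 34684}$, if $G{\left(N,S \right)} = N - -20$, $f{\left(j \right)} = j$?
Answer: $- \frac{7089}{4027} \approx -1.7604$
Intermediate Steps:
$G{\left(N,S \right)} = 20 + N$ ($G{\left(N,S \right)} = N + 20 = 20 + N$)
$\frac{G{\left(185,118 \right)} + 42329}{\left(10497 - f{\left(-25 \right)}\right) - 34684} = \frac{\left(20 + 185\right) + 42329}{\left(10497 - -25\right) - 34684} = \frac{205 + 42329}{\left(10497 + 25\right) - 34684} = \frac{42534}{10522 - 34684} = \frac{42534}{-24162} = 42534 \left(- \frac{1}{24162}\right) = - \frac{7089}{4027}$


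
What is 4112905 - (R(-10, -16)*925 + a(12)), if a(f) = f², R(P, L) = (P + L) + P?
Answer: 4146061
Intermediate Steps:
R(P, L) = L + 2*P (R(P, L) = (L + P) + P = L + 2*P)
4112905 - (R(-10, -16)*925 + a(12)) = 4112905 - ((-16 + 2*(-10))*925 + 12²) = 4112905 - ((-16 - 20)*925 + 144) = 4112905 - (-36*925 + 144) = 4112905 - (-33300 + 144) = 4112905 - 1*(-33156) = 4112905 + 33156 = 4146061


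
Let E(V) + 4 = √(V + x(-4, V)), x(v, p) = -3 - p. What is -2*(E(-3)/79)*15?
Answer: 120/79 - 30*I*√3/79 ≈ 1.519 - 0.65774*I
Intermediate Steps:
E(V) = -4 + I*√3 (E(V) = -4 + √(V + (-3 - V)) = -4 + √(-3) = -4 + I*√3)
-2*(E(-3)/79)*15 = -2*((-4 + I*√3)/79)*15 = -2*((-4 + I*√3)*(1/79))*15 = -2*(-4/79 + I*√3/79)*15 = -(-8/79 + 2*I*√3/79)*15 = -(-120/79 + 30*I*√3/79) = 120/79 - 30*I*√3/79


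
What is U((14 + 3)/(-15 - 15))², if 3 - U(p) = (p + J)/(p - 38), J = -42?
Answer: 4813636/1338649 ≈ 3.5959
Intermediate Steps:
U(p) = 3 - (-42 + p)/(-38 + p) (U(p) = 3 - (p - 42)/(p - 38) = 3 - (-42 + p)/(-38 + p))
U((14 + 3)/(-15 - 15))² = (2*(-36 + (14 + 3)/(-15 - 15))/(-38 + (14 + 3)/(-15 - 15)))² = (2*(-36 + 17/(-30))/(-38 + 17/(-30)))² = (2*(-36 + 17*(-1/30))/(-38 + 17*(-1/30)))² = (2*(-36 - 17/30)/(-38 - 17/30))² = (2*(-1097/30)/(-1157/30))² = (2*(-30/1157)*(-1097/30))² = (2194/1157)² = 4813636/1338649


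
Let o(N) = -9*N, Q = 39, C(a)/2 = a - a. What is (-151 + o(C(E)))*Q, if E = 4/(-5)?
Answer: -5889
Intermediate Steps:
E = -⅘ (E = 4*(-⅕) = -⅘ ≈ -0.80000)
C(a) = 0 (C(a) = 2*(a - a) = 2*0 = 0)
(-151 + o(C(E)))*Q = (-151 - 9*0)*39 = (-151 + 0)*39 = -151*39 = -5889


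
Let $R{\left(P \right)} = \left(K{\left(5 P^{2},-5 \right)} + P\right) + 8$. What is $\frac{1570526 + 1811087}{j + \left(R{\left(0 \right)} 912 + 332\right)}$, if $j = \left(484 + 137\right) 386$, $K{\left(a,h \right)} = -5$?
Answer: $\frac{3381613}{242774} \approx 13.929$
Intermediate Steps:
$j = 239706$ ($j = 621 \cdot 386 = 239706$)
$R{\left(P \right)} = 3 + P$ ($R{\left(P \right)} = \left(-5 + P\right) + 8 = 3 + P$)
$\frac{1570526 + 1811087}{j + \left(R{\left(0 \right)} 912 + 332\right)} = \frac{1570526 + 1811087}{239706 + \left(\left(3 + 0\right) 912 + 332\right)} = \frac{3381613}{239706 + \left(3 \cdot 912 + 332\right)} = \frac{3381613}{239706 + \left(2736 + 332\right)} = \frac{3381613}{239706 + 3068} = \frac{3381613}{242774}$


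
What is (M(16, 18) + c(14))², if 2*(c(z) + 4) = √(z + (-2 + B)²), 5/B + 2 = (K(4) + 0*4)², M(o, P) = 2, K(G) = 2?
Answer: 121/16 - √57 ≈ 0.012666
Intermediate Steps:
B = 5/2 (B = 5/(-2 + (2 + 0*4)²) = 5/(-2 + (2 + 0)²) = 5/(-2 + 2²) = 5/(-2 + 4) = 5/2 ≈ 2.5000)
c(z) = -4 + √(¼ + z)/2 (c(z) = -4 + √(z + (-2 + 5/2)²)/2 = -4 + √(z + (½)²)/2 = -4 + √(z + ¼)/2 = -4 + √(¼ + z)/2)
(M(16, 18) + c(14))² = (2 + (-4 + √(1 + 4*14)/4))² = (2 + (-4 + √(1 + 56)/4))² = (2 + (-4 + √57/4))² = (-2 + √57/4)²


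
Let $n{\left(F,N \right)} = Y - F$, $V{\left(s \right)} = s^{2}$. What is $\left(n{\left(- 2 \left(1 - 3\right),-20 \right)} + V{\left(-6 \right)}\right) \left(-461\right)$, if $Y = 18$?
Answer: $-23050$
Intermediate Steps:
$n{\left(F,N \right)} = 18 - F$
$\left(n{\left(- 2 \left(1 - 3\right),-20 \right)} + V{\left(-6 \right)}\right) \left(-461\right) = \left(\left(18 - - 2 \left(1 - 3\right)\right) + \left(-6\right)^{2}\right) \left(-461\right) = \left(\left(18 - \left(-2\right) \left(-2\right)\right) + 36\right) \left(-461\right) = \left(\left(18 - 4\right) + 36\right) \left(-461\right) = \left(14 + 36\right) \left(-461\right) = 50 \left(-461\right) = -23050$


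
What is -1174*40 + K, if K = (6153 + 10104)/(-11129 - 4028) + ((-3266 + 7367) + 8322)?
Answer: -523493566/15157 ≈ -34538.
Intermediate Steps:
K = 188279154/15157 (K = 16257/(-15157) + (4101 + 8322) = 16257*(-1/15157) + 12423 = -16257/15157 + 12423 = 188279154/15157 ≈ 12422.)
-1174*40 + K = -1174*40 + 188279154/15157 = -46960 + 188279154/15157 = -523493566/15157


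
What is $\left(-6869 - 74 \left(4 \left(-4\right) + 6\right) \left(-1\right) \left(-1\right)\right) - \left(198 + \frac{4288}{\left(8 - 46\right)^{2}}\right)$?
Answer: $- \frac{2285119}{361} \approx -6330.0$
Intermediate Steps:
$\left(-6869 - 74 \left(4 \left(-4\right) + 6\right) \left(-1\right) \left(-1\right)\right) - \left(198 + \frac{4288}{\left(8 - 46\right)^{2}}\right) = \left(-6869 - 74 \left(-16 + 6\right) \left(-1\right) \left(-1\right)\right) - \left(198 + \frac{4288}{\left(-38\right)^{2}}\right) = \left(-6869 - 74 \left(-10\right) \left(-1\right) \left(-1\right)\right) - \left(198 + \frac{4288}{1444}\right) = \left(-6869 - 74 \cdot 10 \left(-1\right)\right) - \frac{72550}{361} = \left(-6869 - -740\right) - \frac{72550}{361} = \left(-6869 + 740\right) - \frac{72550}{361} = -6129 - \frac{72550}{361} = - \frac{2285119}{361}$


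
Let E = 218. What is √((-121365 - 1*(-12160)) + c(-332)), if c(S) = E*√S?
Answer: √(-109205 + 436*I*√83) ≈ 6.009 + 330.52*I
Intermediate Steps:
c(S) = 218*√S
√((-121365 - 1*(-12160)) + c(-332)) = √((-121365 - 1*(-12160)) + 218*√(-332)) = √((-121365 + 12160) + 218*(2*I*√83)) = √(-109205 + 436*I*√83)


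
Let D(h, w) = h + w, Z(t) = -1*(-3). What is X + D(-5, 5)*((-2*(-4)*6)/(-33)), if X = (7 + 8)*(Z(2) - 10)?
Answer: -105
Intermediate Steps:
Z(t) = 3
X = -105 (X = (7 + 8)*(3 - 10) = 15*(-7) = -105)
X + D(-5, 5)*((-2*(-4)*6)/(-33)) = -105 + (-5 + 5)*((-2*(-4)*6)/(-33)) = -105 + 0*((8*6)*(-1/33)) = -105 + 0*(48*(-1/33)) = -105 + 0*(-16/11) = -105 + 0 = -105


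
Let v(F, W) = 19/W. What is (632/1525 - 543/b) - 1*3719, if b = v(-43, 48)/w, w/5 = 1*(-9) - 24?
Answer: 6450607983/28975 ≈ 2.2263e+5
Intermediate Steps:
w = -165 (w = 5*(1*(-9) - 24) = 5*(-9 - 24) = 5*(-33) = -165)
b = -19/7920 (b = (19/48)/(-165) = (19*(1/48))*(-1/165) = (19/48)*(-1/165) = -19/7920 ≈ -0.0023990)
(632/1525 - 543/b) - 1*3719 = (632/1525 - 543/(-19/7920)) - 1*3719 = (632*(1/1525) - 543*(-7920/19)) - 3719 = (632/1525 + 4300560/19) - 3719 = 6558366008/28975 - 3719 = 6450607983/28975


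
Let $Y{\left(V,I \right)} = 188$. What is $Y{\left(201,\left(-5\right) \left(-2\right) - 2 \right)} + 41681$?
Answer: $41869$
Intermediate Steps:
$Y{\left(201,\left(-5\right) \left(-2\right) - 2 \right)} + 41681 = 188 + 41681 = 41869$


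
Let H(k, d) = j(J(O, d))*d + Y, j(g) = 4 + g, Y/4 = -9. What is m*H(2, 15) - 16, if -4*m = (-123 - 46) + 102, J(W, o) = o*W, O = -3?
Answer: -43681/4 ≈ -10920.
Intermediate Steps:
J(W, o) = W*o
Y = -36 (Y = 4*(-9) = -36)
H(k, d) = -36 + d*(4 - 3*d) (H(k, d) = (4 - 3*d)*d - 36 = d*(4 - 3*d) - 36 = -36 + d*(4 - 3*d))
m = 67/4 (m = -((-123 - 46) + 102)/4 = -(-169 + 102)/4 = -¼*(-67) = 67/4 ≈ 16.750)
m*H(2, 15) - 16 = 67*(-36 - 1*15*(-4 + 3*15))/4 - 16 = 67*(-36 - 1*15*(-4 + 45))/4 - 16 = 67*(-36 - 1*15*41)/4 - 16 = 67*(-36 - 615)/4 - 16 = (67/4)*(-651) - 16 = -43617/4 - 16 = -43681/4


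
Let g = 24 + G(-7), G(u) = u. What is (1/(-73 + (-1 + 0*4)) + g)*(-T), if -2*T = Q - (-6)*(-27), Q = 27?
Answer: -169695/148 ≈ -1146.6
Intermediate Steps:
T = 135/2 (T = -(27 - (-6)*(-27))/2 = -(27 - 1*162)/2 = -(27 - 162)/2 = -1/2*(-135) = 135/2 ≈ 67.500)
g = 17 (g = 24 - 7 = 17)
(1/(-73 + (-1 + 0*4)) + g)*(-T) = (1/(-73 + (-1 + 0*4)) + 17)*(-1*135/2) = (1/(-73 + (-1 + 0)) + 17)*(-135/2) = (1/(-73 - 1) + 17)*(-135/2) = (1/(-74) + 17)*(-135/2) = (-1/74 + 17)*(-135/2) = (1257/74)*(-135/2) = -169695/148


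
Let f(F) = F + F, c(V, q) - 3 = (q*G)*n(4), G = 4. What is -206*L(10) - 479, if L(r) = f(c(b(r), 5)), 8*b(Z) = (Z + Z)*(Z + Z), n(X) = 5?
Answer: -42915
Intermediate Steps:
b(Z) = Z**2/2 (b(Z) = ((Z + Z)*(Z + Z))/8 = ((2*Z)*(2*Z))/8 = (4*Z**2)/8 = Z**2/2)
c(V, q) = 3 + 20*q (c(V, q) = 3 + (q*4)*5 = 3 + (4*q)*5 = 3 + 20*q)
f(F) = 2*F
L(r) = 206 (L(r) = 2*(3 + 20*5) = 2*(3 + 100) = 2*103 = 206)
-206*L(10) - 479 = -206*206 - 479 = -42436 - 479 = -42915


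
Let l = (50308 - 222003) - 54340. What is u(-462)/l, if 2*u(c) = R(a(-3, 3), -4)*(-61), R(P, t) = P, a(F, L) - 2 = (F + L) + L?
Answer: 61/90414 ≈ 0.00067467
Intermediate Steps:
a(F, L) = 2 + F + 2*L (a(F, L) = 2 + ((F + L) + L) = 2 + (F + 2*L) = 2 + F + 2*L)
l = -226035 (l = -171695 - 54340 = -226035)
u(c) = -305/2 (u(c) = ((2 - 3 + 2*3)*(-61))/2 = ((2 - 3 + 6)*(-61))/2 = (5*(-61))/2 = (½)*(-305) = -305/2)
u(-462)/l = -305/2/(-226035) = -305/2*(-1/226035) = 61/90414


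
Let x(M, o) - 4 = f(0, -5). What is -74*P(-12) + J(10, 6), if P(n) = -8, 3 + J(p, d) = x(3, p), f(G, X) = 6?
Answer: 599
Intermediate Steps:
x(M, o) = 10 (x(M, o) = 4 + 6 = 10)
J(p, d) = 7 (J(p, d) = -3 + 10 = 7)
-74*P(-12) + J(10, 6) = -74*(-8) + 7 = 592 + 7 = 599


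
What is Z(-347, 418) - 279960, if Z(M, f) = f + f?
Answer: -279124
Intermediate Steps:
Z(M, f) = 2*f
Z(-347, 418) - 279960 = 2*418 - 279960 = 836 - 279960 = -279124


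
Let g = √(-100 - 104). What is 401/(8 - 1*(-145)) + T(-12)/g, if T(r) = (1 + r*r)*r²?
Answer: 401/153 - 3480*I*√51/17 ≈ 2.6209 - 1461.9*I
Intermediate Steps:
T(r) = r²*(1 + r²) (T(r) = (1 + r²)*r² = r²*(1 + r²))
g = 2*I*√51 (g = √(-204) = 2*I*√51 ≈ 14.283*I)
401/(8 - 1*(-145)) + T(-12)/g = 401/(8 - 1*(-145)) + ((-12)² + (-12)⁴)/((2*I*√51)) = 401/(8 + 145) + (144 + 20736)*(-I*√51/102) = 401/153 + 20880*(-I*√51/102) = 401*(1/153) - 3480*I*√51/17 = 401/153 - 3480*I*√51/17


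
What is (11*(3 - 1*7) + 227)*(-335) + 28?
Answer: -61277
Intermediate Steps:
(11*(3 - 1*7) + 227)*(-335) + 28 = (11*(3 - 7) + 227)*(-335) + 28 = (11*(-4) + 227)*(-335) + 28 = (-44 + 227)*(-335) + 28 = 183*(-335) + 28 = -61305 + 28 = -61277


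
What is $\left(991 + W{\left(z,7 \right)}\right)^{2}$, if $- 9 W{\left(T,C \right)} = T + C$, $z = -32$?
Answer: $\frac{79995136}{81} \approx 9.8759 \cdot 10^{5}$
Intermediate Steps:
$W{\left(T,C \right)} = - \frac{C}{9} - \frac{T}{9}$ ($W{\left(T,C \right)} = - \frac{T + C}{9} = - \frac{C + T}{9} = - \frac{C}{9} - \frac{T}{9}$)
$\left(991 + W{\left(z,7 \right)}\right)^{2} = \left(991 - - \frac{25}{9}\right)^{2} = \left(991 + \left(- \frac{7}{9} + \frac{32}{9}\right)\right)^{2} = \left(991 + \frac{25}{9}\right)^{2} = \left(\frac{8944}{9}\right)^{2} = \frac{79995136}{81}$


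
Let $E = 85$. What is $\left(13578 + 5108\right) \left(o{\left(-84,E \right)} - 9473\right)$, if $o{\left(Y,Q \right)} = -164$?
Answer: $-180076982$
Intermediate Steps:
$\left(13578 + 5108\right) \left(o{\left(-84,E \right)} - 9473\right) = \left(13578 + 5108\right) \left(-164 - 9473\right) = 18686 \left(-9637\right) = -180076982$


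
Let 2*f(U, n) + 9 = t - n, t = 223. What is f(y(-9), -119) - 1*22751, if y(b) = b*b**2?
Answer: -45169/2 ≈ -22585.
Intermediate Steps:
y(b) = b**3
f(U, n) = 107 - n/2 (f(U, n) = -9/2 + (223 - n)/2 = -9/2 + (223/2 - n/2) = 107 - n/2)
f(y(-9), -119) - 1*22751 = (107 - 1/2*(-119)) - 1*22751 = (107 + 119/2) - 22751 = 333/2 - 22751 = -45169/2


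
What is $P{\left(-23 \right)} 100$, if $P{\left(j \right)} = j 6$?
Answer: $-13800$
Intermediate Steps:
$P{\left(j \right)} = 6 j$
$P{\left(-23 \right)} 100 = 6 \left(-23\right) 100 = \left(-138\right) 100 = -13800$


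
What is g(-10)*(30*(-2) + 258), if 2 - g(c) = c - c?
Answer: 396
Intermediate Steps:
g(c) = 2 (g(c) = 2 - (c - c) = 2 - 1*0 = 2 + 0 = 2)
g(-10)*(30*(-2) + 258) = 2*(30*(-2) + 258) = 2*(-60 + 258) = 2*198 = 396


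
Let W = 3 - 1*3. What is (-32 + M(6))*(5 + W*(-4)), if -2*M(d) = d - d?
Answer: -160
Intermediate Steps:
W = 0 (W = 3 - 3 = 0)
M(d) = 0 (M(d) = -(d - d)/2 = -1/2*0 = 0)
(-32 + M(6))*(5 + W*(-4)) = (-32 + 0)*(5 + 0*(-4)) = -32*(5 + 0) = -32*5 = -160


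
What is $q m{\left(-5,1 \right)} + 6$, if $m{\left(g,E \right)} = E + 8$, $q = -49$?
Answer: $-435$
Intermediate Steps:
$m{\left(g,E \right)} = 8 + E$
$q m{\left(-5,1 \right)} + 6 = - 49 \left(8 + 1\right) + 6 = \left(-49\right) 9 + 6 = -441 + 6 = -435$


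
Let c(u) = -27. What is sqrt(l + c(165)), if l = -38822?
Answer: I*sqrt(38849) ≈ 197.1*I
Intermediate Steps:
sqrt(l + c(165)) = sqrt(-38822 - 27) = sqrt(-38849) = I*sqrt(38849)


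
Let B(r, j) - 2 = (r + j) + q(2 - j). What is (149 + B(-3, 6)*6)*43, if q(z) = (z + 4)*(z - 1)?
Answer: 7697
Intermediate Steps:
q(z) = (-1 + z)*(4 + z) (q(z) = (4 + z)*(-1 + z) = (-1 + z)*(4 + z))
B(r, j) = 4 + r + (2 - j)² - 2*j (B(r, j) = 2 + ((r + j) + (-4 + (2 - j)² + 3*(2 - j))) = 2 + ((j + r) + (-4 + (2 - j)² + (6 - 3*j))) = 2 + ((j + r) + (2 + (2 - j)² - 3*j)) = 2 + (2 + r + (2 - j)² - 2*j) = 4 + r + (2 - j)² - 2*j)
(149 + B(-3, 6)*6)*43 = (149 + (8 - 3 + 6² - 6*6)*6)*43 = (149 + (8 - 3 + 36 - 36)*6)*43 = (149 + 5*6)*43 = (149 + 30)*43 = 179*43 = 7697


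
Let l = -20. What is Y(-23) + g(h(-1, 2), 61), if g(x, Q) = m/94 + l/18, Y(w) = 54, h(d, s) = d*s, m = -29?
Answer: 44483/846 ≈ 52.580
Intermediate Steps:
g(x, Q) = -1201/846 (g(x, Q) = -29/94 - 20/18 = -29*1/94 - 20*1/18 = -29/94 - 10/9 = -1201/846)
Y(-23) + g(h(-1, 2), 61) = 54 - 1201/846 = 44483/846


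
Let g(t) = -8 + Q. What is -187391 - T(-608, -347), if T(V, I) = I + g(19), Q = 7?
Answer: -187043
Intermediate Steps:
g(t) = -1 (g(t) = -8 + 7 = -1)
T(V, I) = -1 + I (T(V, I) = I - 1 = -1 + I)
-187391 - T(-608, -347) = -187391 - (-1 - 347) = -187391 - 1*(-348) = -187391 + 348 = -187043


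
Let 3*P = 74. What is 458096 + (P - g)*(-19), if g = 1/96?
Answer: 14644081/32 ≈ 4.5763e+5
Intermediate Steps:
g = 1/96 ≈ 0.010417
P = 74/3 (P = (⅓)*74 = 74/3 ≈ 24.667)
458096 + (P - g)*(-19) = 458096 + (74/3 - 1*1/96)*(-19) = 458096 + (74/3 - 1/96)*(-19) = 458096 + (789/32)*(-19) = 458096 - 14991/32 = 14644081/32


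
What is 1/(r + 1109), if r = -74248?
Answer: -1/73139 ≈ -1.3673e-5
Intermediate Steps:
1/(r + 1109) = 1/(-74248 + 1109) = 1/(-73139) = -1/73139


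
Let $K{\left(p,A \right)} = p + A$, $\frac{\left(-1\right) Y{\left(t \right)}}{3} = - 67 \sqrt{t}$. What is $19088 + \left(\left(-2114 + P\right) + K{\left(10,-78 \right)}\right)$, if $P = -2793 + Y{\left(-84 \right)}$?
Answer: $14113 + 402 i \sqrt{21} \approx 14113.0 + 1842.2 i$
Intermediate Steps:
$Y{\left(t \right)} = 201 \sqrt{t}$ ($Y{\left(t \right)} = - 3 \left(- 67 \sqrt{t}\right) = 201 \sqrt{t}$)
$P = -2793 + 402 i \sqrt{21}$ ($P = -2793 + 201 \sqrt{-84} = -2793 + 201 \cdot 2 i \sqrt{21} = -2793 + 402 i \sqrt{21} \approx -2793.0 + 1842.2 i$)
$K{\left(p,A \right)} = A + p$
$19088 + \left(\left(-2114 + P\right) + K{\left(10,-78 \right)}\right) = 19088 + \left(\left(-2114 - \left(2793 - 402 i \sqrt{21}\right)\right) + \left(-78 + 10\right)\right) = 19088 - \left(4975 - 402 i \sqrt{21}\right) = 14113 + 402 i \sqrt{21}$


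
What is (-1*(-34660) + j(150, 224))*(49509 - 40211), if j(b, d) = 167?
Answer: 323821446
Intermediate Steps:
(-1*(-34660) + j(150, 224))*(49509 - 40211) = (-1*(-34660) + 167)*(49509 - 40211) = (34660 + 167)*9298 = 34827*9298 = 323821446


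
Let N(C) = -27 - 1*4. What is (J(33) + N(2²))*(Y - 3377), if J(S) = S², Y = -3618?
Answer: -7400710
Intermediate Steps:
N(C) = -31 (N(C) = -27 - 4 = -31)
(J(33) + N(2²))*(Y - 3377) = (33² - 31)*(-3618 - 3377) = (1089 - 31)*(-6995) = 1058*(-6995) = -7400710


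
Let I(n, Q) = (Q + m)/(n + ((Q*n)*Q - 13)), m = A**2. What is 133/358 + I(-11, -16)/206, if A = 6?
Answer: 1945079/5236108 ≈ 0.37147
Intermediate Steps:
m = 36 (m = 6**2 = 36)
I(n, Q) = (36 + Q)/(-13 + n + n*Q**2) (I(n, Q) = (Q + 36)/(n + ((Q*n)*Q - 13)) = (36 + Q)/(n + (n*Q**2 - 13)) = (36 + Q)/(n + (-13 + n*Q**2)) = (36 + Q)/(-13 + n + n*Q**2))
133/358 + I(-11, -16)/206 = 133/358 + ((36 - 16)/(-13 - 11 - 11*(-16)**2))/206 = 133*(1/358) + (20/(-13 - 11 - 11*256))*(1/206) = 133/358 + (20/(-13 - 11 - 2816))*(1/206) = 133/358 + (20/(-2840))*(1/206) = 133/358 - 1/2840*20*(1/206) = 133/358 - 1/142*1/206 = 133/358 - 1/29252 = 1945079/5236108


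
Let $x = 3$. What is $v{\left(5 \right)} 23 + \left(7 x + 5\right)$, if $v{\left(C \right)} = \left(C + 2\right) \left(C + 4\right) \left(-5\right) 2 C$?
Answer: $-72424$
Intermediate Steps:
$v{\left(C \right)} = - 10 C \left(2 + C\right) \left(4 + C\right)$ ($v{\left(C \right)} = \left(2 + C\right) \left(4 + C\right) \left(-5\right) 2 C = - 5 \left(2 + C\right) \left(4 + C\right) 2 C = - 10 \left(2 + C\right) \left(4 + C\right) C = - 10 C \left(2 + C\right) \left(4 + C\right)$)
$v{\left(5 \right)} 23 + \left(7 x + 5\right) = \left(-10\right) 5 \left(8 + 5^{2} + 6 \cdot 5\right) 23 + \left(7 \cdot 3 + 5\right) = \left(-10\right) 5 \left(8 + 25 + 30\right) 23 + \left(21 + 5\right) = \left(-10\right) 5 \cdot 63 \cdot 23 + 26 = \left(-3150\right) 23 + 26 = -72450 + 26 = -72424$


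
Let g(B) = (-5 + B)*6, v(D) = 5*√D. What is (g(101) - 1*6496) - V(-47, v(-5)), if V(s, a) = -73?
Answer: -5847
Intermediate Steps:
g(B) = -30 + 6*B
(g(101) - 1*6496) - V(-47, v(-5)) = ((-30 + 6*101) - 1*6496) - 1*(-73) = ((-30 + 606) - 6496) + 73 = (576 - 6496) + 73 = -5920 + 73 = -5847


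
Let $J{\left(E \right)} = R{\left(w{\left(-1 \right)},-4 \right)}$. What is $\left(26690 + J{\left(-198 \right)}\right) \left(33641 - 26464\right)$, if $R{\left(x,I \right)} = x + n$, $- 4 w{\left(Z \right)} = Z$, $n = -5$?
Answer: $\frac{766080157}{4} \approx 1.9152 \cdot 10^{8}$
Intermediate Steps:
$w{\left(Z \right)} = - \frac{Z}{4}$
$R{\left(x,I \right)} = -5 + x$ ($R{\left(x,I \right)} = x - 5 = -5 + x$)
$J{\left(E \right)} = - \frac{19}{4}$ ($J{\left(E \right)} = -5 - - \frac{1}{4} = -5 + \frac{1}{4} = - \frac{19}{4}$)
$\left(26690 + J{\left(-198 \right)}\right) \left(33641 - 26464\right) = \left(26690 - \frac{19}{4}\right) \left(33641 - 26464\right) = \frac{106741}{4} \cdot 7177 = \frac{766080157}{4}$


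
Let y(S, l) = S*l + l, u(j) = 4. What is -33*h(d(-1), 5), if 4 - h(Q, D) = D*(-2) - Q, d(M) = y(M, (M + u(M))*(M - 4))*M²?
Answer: -462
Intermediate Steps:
y(S, l) = l + S*l
d(M) = M²*(1 + M)*(-4 + M)*(4 + M) (d(M) = (((M + 4)*(M - 4))*(1 + M))*M² = (((4 + M)*(-4 + M))*(1 + M))*M² = (((-4 + M)*(4 + M))*(1 + M))*M² = ((1 + M)*(-4 + M)*(4 + M))*M² = M²*(1 + M)*(-4 + M)*(4 + M))
h(Q, D) = 4 + Q + 2*D (h(Q, D) = 4 - (D*(-2) - Q) = 4 - (-2*D - Q) = 4 - (-Q - 2*D) = 4 + (Q + 2*D) = 4 + Q + 2*D)
-33*h(d(-1), 5) = -33*(4 + (-1)²*(1 - 1)*(-16 + (-1)²) + 2*5) = -33*(4 + 1*0*(-16 + 1) + 10) = -33*(4 + 1*0*(-15) + 10) = -33*(4 + 0 + 10) = -33*14 = -462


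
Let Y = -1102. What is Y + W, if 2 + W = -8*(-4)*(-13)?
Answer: -1520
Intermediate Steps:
W = -418 (W = -2 - 8*(-4)*(-13) = -2 + 32*(-13) = -2 - 416 = -418)
Y + W = -1102 - 418 = -1520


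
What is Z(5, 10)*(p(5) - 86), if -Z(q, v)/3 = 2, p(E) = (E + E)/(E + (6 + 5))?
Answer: 2049/4 ≈ 512.25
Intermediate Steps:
p(E) = 2*E/(11 + E) (p(E) = (2*E)/(E + 11) = (2*E)/(11 + E) = 2*E/(11 + E))
Z(q, v) = -6 (Z(q, v) = -3*2 = -6)
Z(5, 10)*(p(5) - 86) = -6*(2*5/(11 + 5) - 86) = -6*(2*5/16 - 86) = -6*(2*5*(1/16) - 86) = -6*(5/8 - 86) = -6*(-683/8) = 2049/4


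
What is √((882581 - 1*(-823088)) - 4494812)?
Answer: I*√2789143 ≈ 1670.1*I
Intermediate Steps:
√((882581 - 1*(-823088)) - 4494812) = √((882581 + 823088) - 4494812) = √(1705669 - 4494812) = √(-2789143) = I*√2789143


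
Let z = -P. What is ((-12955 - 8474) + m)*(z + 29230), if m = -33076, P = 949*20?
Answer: -558676250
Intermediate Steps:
P = 18980
z = -18980 (z = -1*18980 = -18980)
((-12955 - 8474) + m)*(z + 29230) = ((-12955 - 8474) - 33076)*(-18980 + 29230) = (-21429 - 33076)*10250 = -54505*10250 = -558676250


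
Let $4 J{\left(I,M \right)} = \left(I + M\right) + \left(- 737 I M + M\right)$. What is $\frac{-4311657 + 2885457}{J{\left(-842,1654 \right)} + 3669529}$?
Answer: $- \frac{2852400}{520538449} \approx -0.0054797$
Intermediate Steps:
$J{\left(I,M \right)} = \frac{M}{2} + \frac{I}{4} - \frac{737 I M}{4}$ ($J{\left(I,M \right)} = \frac{\left(I + M\right) + \left(- 737 I M + M\right)}{4} = \frac{\left(I + M\right) - \left(- M + 737 I M\right)}{4} = \frac{I + 2 M - 737 I M}{4} = \frac{M}{2} + \frac{I}{4} - \frac{737 I M}{4}$)
$\frac{-4311657 + 2885457}{J{\left(-842,1654 \right)} + 3669529} = \frac{-4311657 + 2885457}{\left(\frac{1}{2} \cdot 1654 + \frac{1}{4} \left(-842\right) - \left(- \frac{310277}{2}\right) 1654\right) + 3669529} = - \frac{1426200}{\left(827 - \frac{421}{2} + 256599079\right) + 3669529} = - \frac{1426200}{\frac{513199391}{2} + 3669529} = - \frac{1426200}{\frac{520538449}{2}} = \left(-1426200\right) \frac{2}{520538449} = - \frac{2852400}{520538449}$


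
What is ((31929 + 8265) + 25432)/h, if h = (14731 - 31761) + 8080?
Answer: -32813/4475 ≈ -7.3325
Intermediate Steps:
h = -8950 (h = -17030 + 8080 = -8950)
((31929 + 8265) + 25432)/h = ((31929 + 8265) + 25432)/(-8950) = (40194 + 25432)*(-1/8950) = 65626*(-1/8950) = -32813/4475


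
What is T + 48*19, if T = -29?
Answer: 883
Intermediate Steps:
T + 48*19 = -29 + 48*19 = -29 + 912 = 883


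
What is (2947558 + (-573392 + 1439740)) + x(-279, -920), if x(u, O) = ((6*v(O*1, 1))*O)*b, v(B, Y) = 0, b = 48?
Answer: 3813906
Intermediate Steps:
x(u, O) = 0 (x(u, O) = ((6*0)*O)*48 = (0*O)*48 = 0*48 = 0)
(2947558 + (-573392 + 1439740)) + x(-279, -920) = (2947558 + (-573392 + 1439740)) + 0 = (2947558 + 866348) + 0 = 3813906 + 0 = 3813906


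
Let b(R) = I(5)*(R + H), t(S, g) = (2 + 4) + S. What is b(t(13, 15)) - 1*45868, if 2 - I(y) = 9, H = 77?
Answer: -46540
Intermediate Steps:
t(S, g) = 6 + S
I(y) = -7 (I(y) = 2 - 1*9 = 2 - 9 = -7)
b(R) = -539 - 7*R (b(R) = -7*(R + 77) = -7*(77 + R) = -539 - 7*R)
b(t(13, 15)) - 1*45868 = (-539 - 7*(6 + 13)) - 1*45868 = (-539 - 7*19) - 45868 = (-539 - 133) - 45868 = -672 - 45868 = -46540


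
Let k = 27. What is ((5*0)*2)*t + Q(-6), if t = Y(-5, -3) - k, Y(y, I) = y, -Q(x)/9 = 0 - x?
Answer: -54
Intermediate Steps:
Q(x) = 9*x (Q(x) = -9*(0 - x) = -(-9)*x = 9*x)
t = -32 (t = -5 - 1*27 = -5 - 27 = -32)
((5*0)*2)*t + Q(-6) = ((5*0)*2)*(-32) + 9*(-6) = (0*2)*(-32) - 54 = 0*(-32) - 54 = 0 - 54 = -54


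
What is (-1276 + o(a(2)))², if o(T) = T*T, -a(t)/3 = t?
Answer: 1537600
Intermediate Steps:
a(t) = -3*t
o(T) = T²
(-1276 + o(a(2)))² = (-1276 + (-3*2)²)² = (-1276 + (-6)²)² = (-1276 + 36)² = (-1240)² = 1537600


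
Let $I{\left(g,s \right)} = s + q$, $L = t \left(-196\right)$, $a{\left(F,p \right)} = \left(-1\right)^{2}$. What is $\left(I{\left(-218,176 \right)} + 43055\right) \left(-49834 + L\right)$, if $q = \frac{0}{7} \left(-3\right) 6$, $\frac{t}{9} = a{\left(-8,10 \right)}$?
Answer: $-2230633138$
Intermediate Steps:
$a{\left(F,p \right)} = 1$
$t = 9$ ($t = 9 \cdot 1 = 9$)
$L = -1764$ ($L = 9 \left(-196\right) = -1764$)
$q = 0$ ($q = 0 \cdot \frac{1}{7} \left(-3\right) 6 = 0 \left(-3\right) 6 = 0 \cdot 6 = 0$)
$I{\left(g,s \right)} = s$ ($I{\left(g,s \right)} = s + 0 = s$)
$\left(I{\left(-218,176 \right)} + 43055\right) \left(-49834 + L\right) = \left(176 + 43055\right) \left(-49834 - 1764\right) = 43231 \left(-51598\right) = -2230633138$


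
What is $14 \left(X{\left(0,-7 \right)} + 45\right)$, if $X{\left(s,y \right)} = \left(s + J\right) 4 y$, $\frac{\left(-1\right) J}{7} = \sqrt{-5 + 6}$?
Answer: $3374$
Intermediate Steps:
$J = -7$ ($J = - 7 \sqrt{-5 + 6} = - 7 \sqrt{1} = \left(-7\right) 1 = -7$)
$X{\left(s,y \right)} = 4 y \left(-7 + s\right)$ ($X{\left(s,y \right)} = \left(s - 7\right) 4 y = \left(-7 + s\right) 4 y = 4 y \left(-7 + s\right)$)
$14 \left(X{\left(0,-7 \right)} + 45\right) = 14 \left(4 \left(-7\right) \left(-7 + 0\right) + 45\right) = 14 \left(4 \left(-7\right) \left(-7\right) + 45\right) = 14 \left(196 + 45\right) = 14 \cdot 241 = 3374$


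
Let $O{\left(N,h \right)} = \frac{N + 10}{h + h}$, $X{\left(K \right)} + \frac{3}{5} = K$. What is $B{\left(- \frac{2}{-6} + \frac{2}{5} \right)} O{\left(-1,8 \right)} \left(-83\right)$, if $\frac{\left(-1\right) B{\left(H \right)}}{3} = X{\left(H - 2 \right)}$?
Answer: $- \frac{5229}{20} \approx -261.45$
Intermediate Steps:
$X{\left(K \right)} = - \frac{3}{5} + K$
$B{\left(H \right)} = \frac{39}{5} - 3 H$ ($B{\left(H \right)} = - 3 \left(- \frac{3}{5} + \left(H - 2\right)\right) = - 3 \left(- \frac{3}{5} + \left(-2 + H\right)\right) = - 3 \left(- \frac{13}{5} + H\right) = \frac{39}{5} - 3 H$)
$O{\left(N,h \right)} = \frac{10 + N}{2 h}$
$B{\left(- \frac{2}{-6} + \frac{2}{5} \right)} O{\left(-1,8 \right)} \left(-83\right) = \left(\frac{39}{5} - 3 \left(- \frac{2}{-6} + \frac{2}{5}\right)\right) \frac{10 - 1}{2 \cdot 8} \left(-83\right) = \left(\frac{39}{5} - 3 \left(\left(-2\right) \left(- \frac{1}{6}\right) + 2 \cdot \frac{1}{5}\right)\right) \frac{1}{2} \cdot \frac{1}{8} \cdot 9 \left(-83\right) = \left(\frac{39}{5} - 3 \left(\frac{1}{3} + \frac{2}{5}\right)\right) \frac{9}{16} \left(-83\right) = \left(\frac{39}{5} - \frac{11}{5}\right) \frac{9}{16} \left(-83\right) = \frac{28}{5} \cdot \frac{9}{16} \left(-83\right) = \frac{63}{20} \left(-83\right) = - \frac{5229}{20}$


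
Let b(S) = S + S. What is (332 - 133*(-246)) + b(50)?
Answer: 33150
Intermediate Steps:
b(S) = 2*S
(332 - 133*(-246)) + b(50) = (332 - 133*(-246)) + 2*50 = (332 + 32718) + 100 = 33050 + 100 = 33150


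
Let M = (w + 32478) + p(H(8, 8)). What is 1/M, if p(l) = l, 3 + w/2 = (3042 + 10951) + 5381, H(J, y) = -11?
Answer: 1/71209 ≈ 1.4043e-5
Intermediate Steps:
w = 38742 (w = -6 + 2*((3042 + 10951) + 5381) = -6 + 2*(13993 + 5381) = -6 + 2*19374 = -6 + 38748 = 38742)
M = 71209 (M = (38742 + 32478) - 11 = 71220 - 11 = 71209)
1/M = 1/71209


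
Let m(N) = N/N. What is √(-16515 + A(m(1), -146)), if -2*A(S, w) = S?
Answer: I*√66062/2 ≈ 128.51*I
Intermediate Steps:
m(N) = 1
A(S, w) = -S/2
√(-16515 + A(m(1), -146)) = √(-16515 - ½*1) = √(-16515 - ½) = √(-33031/2) = I*√66062/2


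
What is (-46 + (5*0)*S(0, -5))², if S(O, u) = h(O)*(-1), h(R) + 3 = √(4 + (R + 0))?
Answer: 2116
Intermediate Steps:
h(R) = -3 + √(4 + R) (h(R) = -3 + √(4 + (R + 0)) = -3 + √(4 + R))
S(O, u) = 3 - √(4 + O) (S(O, u) = (-3 + √(4 + O))*(-1) = 3 - √(4 + O))
(-46 + (5*0)*S(0, -5))² = (-46 + (5*0)*(3 - √(4 + 0)))² = (-46 + 0*(3 - √4))² = (-46 + 0*(3 - 1*2))² = (-46 + 0*(3 - 2))² = (-46 + 0*1)² = (-46 + 0)² = (-46)² = 2116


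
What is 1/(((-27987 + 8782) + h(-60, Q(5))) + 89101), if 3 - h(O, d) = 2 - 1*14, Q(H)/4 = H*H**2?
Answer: 1/69911 ≈ 1.4304e-5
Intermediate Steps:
Q(H) = 4*H**3 (Q(H) = 4*(H*H**2) = 4*H**3)
h(O, d) = 15 (h(O, d) = 3 - (2 - 1*14) = 3 - (2 - 14) = 3 - 1*(-12) = 3 + 12 = 15)
1/(((-27987 + 8782) + h(-60, Q(5))) + 89101) = 1/(((-27987 + 8782) + 15) + 89101) = 1/((-19205 + 15) + 89101) = 1/(-19190 + 89101) = 1/69911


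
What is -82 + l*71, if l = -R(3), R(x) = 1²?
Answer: -153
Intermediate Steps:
R(x) = 1
l = -1 (l = -1*1 = -1)
-82 + l*71 = -82 - 1*71 = -82 - 71 = -153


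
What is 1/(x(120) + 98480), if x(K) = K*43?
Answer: 1/103640 ≈ 9.6488e-6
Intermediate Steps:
x(K) = 43*K
1/(x(120) + 98480) = 1/(43*120 + 98480) = 1/(5160 + 98480) = 1/103640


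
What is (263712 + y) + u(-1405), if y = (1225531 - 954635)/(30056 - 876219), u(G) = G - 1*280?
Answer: 221717281505/846163 ≈ 2.6203e+5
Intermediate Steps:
u(G) = -280 + G (u(G) = G - 280 = -280 + G)
y = -270896/846163 (y = 270896/(-846163) = 270896*(-1/846163) = -270896/846163 ≈ -0.32015)
(263712 + y) + u(-1405) = (263712 - 270896/846163) + (-280 - 1405) = 223143066160/846163 - 1685 = 221717281505/846163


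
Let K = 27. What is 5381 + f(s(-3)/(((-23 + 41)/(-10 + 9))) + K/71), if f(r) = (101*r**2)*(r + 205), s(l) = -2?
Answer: 2711595775903/260917119 ≈ 10393.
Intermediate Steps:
f(r) = 101*r**2*(205 + r) (f(r) = (101*r**2)*(205 + r) = 101*r**2*(205 + r))
5381 + f(s(-3)/(((-23 + 41)/(-10 + 9))) + K/71) = 5381 + 101*(-2*(-10 + 9)/(-23 + 41) + 27/71)**2*(205 + (-2*(-10 + 9)/(-23 + 41) + 27/71)) = 5381 + 101*(-2/(18/(-1)) + 27*(1/71))**2*(205 + (-2/(18/(-1)) + 27*(1/71))) = 5381 + 101*(-2/(18*(-1)) + 27/71)**2*(205 + (-2/(18*(-1)) + 27/71)) = 5381 + 101*(-2/(-18) + 27/71)**2*(205 + (-2/(-18) + 27/71)) = 5381 + 101*(-2*(-1/18) + 27/71)**2*(205 + (-2*(-1/18) + 27/71)) = 5381 + 101*(1/9 + 27/71)**2*(205 + (1/9 + 27/71)) = 5381 + 101*(314/639)**2*(205 + 314/639) = 5381 + 101*(98596/408321)*(131309/639) = 5381 + 1307600758564/260917119 = 2711595775903/260917119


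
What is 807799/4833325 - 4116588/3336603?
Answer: -5733834376101/5375628898325 ≈ -1.0666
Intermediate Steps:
807799/4833325 - 4116588/3336603 = 807799*(1/4833325) - 4116588*1/3336603 = 807799/4833325 - 1372196/1112201 = -5733834376101/5375628898325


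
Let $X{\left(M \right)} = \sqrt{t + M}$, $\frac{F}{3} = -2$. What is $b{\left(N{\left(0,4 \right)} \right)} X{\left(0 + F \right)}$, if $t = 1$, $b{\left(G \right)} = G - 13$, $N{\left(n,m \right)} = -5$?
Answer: $- 18 i \sqrt{5} \approx - 40.249 i$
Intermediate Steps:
$b{\left(G \right)} = -13 + G$
$F = -6$ ($F = 3 \left(-2\right) = -6$)
$X{\left(M \right)} = \sqrt{1 + M}$
$b{\left(N{\left(0,4 \right)} \right)} X{\left(0 + F \right)} = \left(-13 - 5\right) \sqrt{1 + \left(0 - 6\right)} = - 18 \sqrt{1 - 6} = - 18 \sqrt{-5} = - 18 i \sqrt{5}$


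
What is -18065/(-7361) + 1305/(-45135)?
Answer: 1053278/434299 ≈ 2.4252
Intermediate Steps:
-18065/(-7361) + 1305/(-45135) = -18065*(-1/7361) + 1305*(-1/45135) = 18065/7361 - 29/1003 = 1053278/434299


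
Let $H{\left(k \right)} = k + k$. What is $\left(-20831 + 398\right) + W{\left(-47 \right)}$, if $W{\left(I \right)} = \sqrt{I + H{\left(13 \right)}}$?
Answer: $-20433 + i \sqrt{21} \approx -20433.0 + 4.5826 i$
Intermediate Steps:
$H{\left(k \right)} = 2 k$
$W{\left(I \right)} = \sqrt{26 + I}$ ($W{\left(I \right)} = \sqrt{I + 2 \cdot 13} = \sqrt{I + 26} = \sqrt{26 + I}$)
$\left(-20831 + 398\right) + W{\left(-47 \right)} = \left(-20831 + 398\right) + \sqrt{26 - 47} = -20433 + \sqrt{-21} = -20433 + i \sqrt{21}$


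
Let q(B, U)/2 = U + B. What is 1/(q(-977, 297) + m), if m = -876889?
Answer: -1/878249 ≈ -1.1386e-6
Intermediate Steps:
q(B, U) = 2*B + 2*U (q(B, U) = 2*(U + B) = 2*(B + U) = 2*B + 2*U)
1/(q(-977, 297) + m) = 1/((2*(-977) + 2*297) - 876889) = 1/((-1954 + 594) - 876889) = 1/(-1360 - 876889) = 1/(-878249) = -1/878249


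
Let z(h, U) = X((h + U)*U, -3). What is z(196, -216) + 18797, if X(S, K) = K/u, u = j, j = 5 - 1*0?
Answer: 93982/5 ≈ 18796.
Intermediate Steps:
j = 5 (j = 5 + 0 = 5)
u = 5
X(S, K) = K/5
z(h, U) = -3/5 (z(h, U) = (1/5)*(-3) = -3/5)
z(196, -216) + 18797 = -3/5 + 18797 = 93982/5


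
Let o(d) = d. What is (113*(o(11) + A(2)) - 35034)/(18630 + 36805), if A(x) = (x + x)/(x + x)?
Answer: -33678/55435 ≈ -0.60752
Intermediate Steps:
A(x) = 1 (A(x) = (2*x)/((2*x)) = (2*x)*(1/(2*x)) = 1)
(113*(o(11) + A(2)) - 35034)/(18630 + 36805) = (113*(11 + 1) - 35034)/(18630 + 36805) = (113*12 - 35034)/55435 = (1356 - 35034)*(1/55435) = -33678*1/55435 = -33678/55435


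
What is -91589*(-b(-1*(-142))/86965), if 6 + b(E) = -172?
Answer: -16302842/86965 ≈ -187.46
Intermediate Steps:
b(E) = -178 (b(E) = -6 - 172 = -178)
-91589*(-b(-1*(-142))/86965) = -91589/((-86965/(-178))) = -91589/((-86965*(-1/178))) = -91589/86965/178 = -91589*178/86965 = -16302842/86965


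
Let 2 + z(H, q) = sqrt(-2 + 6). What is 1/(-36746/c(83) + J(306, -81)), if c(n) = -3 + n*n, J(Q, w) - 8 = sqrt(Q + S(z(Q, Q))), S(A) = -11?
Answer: -31575753/3412896214 + 11854249*sqrt(295)/3412896214 ≈ 0.050405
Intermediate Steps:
z(H, q) = 0 (z(H, q) = -2 + sqrt(-2 + 6) = -2 + sqrt(4) = -2 + 2 = 0)
J(Q, w) = 8 + sqrt(-11 + Q) (J(Q, w) = 8 + sqrt(Q - 11) = 8 + sqrt(-11 + Q))
c(n) = -3 + n**2
1/(-36746/c(83) + J(306, -81)) = 1/(-36746/(-3 + 83**2) + (8 + sqrt(-11 + 306))) = 1/(-36746/(-3 + 6889) + (8 + sqrt(295))) = 1/(-36746/6886 + (8 + sqrt(295))) = 1/(-36746*1/6886 + (8 + sqrt(295))) = 1/(-18373/3443 + (8 + sqrt(295))) = 1/(9171/3443 + sqrt(295))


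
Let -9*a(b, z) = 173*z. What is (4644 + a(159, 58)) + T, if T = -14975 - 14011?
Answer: -229112/9 ≈ -25457.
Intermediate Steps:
T = -28986
a(b, z) = -173*z/9
(4644 + a(159, 58)) + T = (4644 - 173/9*58) - 28986 = (4644 - 10034/9) - 28986 = 31762/9 - 28986 = -229112/9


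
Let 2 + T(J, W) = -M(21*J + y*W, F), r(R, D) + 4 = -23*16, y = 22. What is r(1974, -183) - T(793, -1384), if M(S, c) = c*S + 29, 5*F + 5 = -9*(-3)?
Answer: -61039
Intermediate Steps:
F = 22/5 (F = -1 + (-9*(-3))/5 = -1 + (⅕)*27 = -1 + 27/5 = 22/5 ≈ 4.4000)
r(R, D) = -372 (r(R, D) = -4 - 23*16 = -4 - 368 = -372)
M(S, c) = 29 + S*c (M(S, c) = S*c + 29 = 29 + S*c)
T(J, W) = -31 - 484*W/5 - 462*J/5 (T(J, W) = -2 - (29 + (21*J + 22*W)*(22/5)) = -2 - (29 + (462*J/5 + 484*W/5)) = -2 - (29 + 462*J/5 + 484*W/5) = -2 + (-29 - 484*W/5 - 462*J/5) = -31 - 484*W/5 - 462*J/5)
r(1974, -183) - T(793, -1384) = -372 - (-31 - 484/5*(-1384) - 462/5*793) = -372 - (-31 + 669856/5 - 366366/5) = -372 - 1*60667 = -372 - 60667 = -61039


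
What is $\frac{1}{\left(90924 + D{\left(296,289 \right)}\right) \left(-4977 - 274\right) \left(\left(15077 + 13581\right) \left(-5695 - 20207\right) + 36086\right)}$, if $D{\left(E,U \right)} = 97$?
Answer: $\frac{1}{354765749785319530} \approx 2.8188 \cdot 10^{-18}$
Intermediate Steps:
$\frac{1}{\left(90924 + D{\left(296,289 \right)}\right) \left(-4977 - 274\right) \left(\left(15077 + 13581\right) \left(-5695 - 20207\right) + 36086\right)} = \frac{1}{\left(90924 + 97\right) \left(-4977 - 274\right) \left(\left(15077 + 13581\right) \left(-5695 - 20207\right) + 36086\right)} = \frac{1}{91021 \left(- 5251 \left(28658 \left(-25902\right) + 36086\right)\right)} = \frac{1}{91021 \left(- 5251 \left(-742299516 + 36086\right)\right)} = \frac{1}{91021 \left(\left(-5251\right) \left(-742263430\right)\right)} = \frac{1}{91021 \cdot 3897625270930} = \frac{1}{91021} \cdot \frac{1}{3897625270930} = \frac{1}{354765749785319530}$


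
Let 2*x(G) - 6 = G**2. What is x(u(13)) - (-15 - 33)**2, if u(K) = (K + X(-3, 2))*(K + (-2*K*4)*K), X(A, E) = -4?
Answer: 145221999/2 ≈ 7.2611e+7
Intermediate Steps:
u(K) = (-4 + K)*(K - 8*K**2) (u(K) = (K - 4)*(K + (-2*K*4)*K) = (-4 + K)*(K + (-8*K)*K) = (-4 + K)*(K - 8*K**2))
x(G) = 3 + G**2/2
x(u(13)) - (-15 - 33)**2 = (3 + (13*(-4 - 8*13**2 + 33*13))**2/2) - (-15 - 33)**2 = (3 + (13*(-4 - 8*169 + 429))**2/2) - 1*(-48)**2 = (3 + (13*(-4 - 1352 + 429))**2/2) - 1*2304 = (3 + (13*(-927))**2/2) - 2304 = (3 + (1/2)*(-12051)**2) - 2304 = (3 + (1/2)*145226601) - 2304 = (3 + 145226601/2) - 2304 = 145226607/2 - 2304 = 145221999/2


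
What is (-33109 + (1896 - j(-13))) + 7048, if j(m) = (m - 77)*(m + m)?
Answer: -26505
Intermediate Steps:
j(m) = 2*m*(-77 + m) (j(m) = (-77 + m)*(2*m) = 2*m*(-77 + m))
(-33109 + (1896 - j(-13))) + 7048 = (-33109 + (1896 - 2*(-13)*(-77 - 13))) + 7048 = (-33109 + (1896 - 2*(-13)*(-90))) + 7048 = (-33109 + (1896 - 1*2340)) + 7048 = (-33109 + (1896 - 2340)) + 7048 = (-33109 - 444) + 7048 = -33553 + 7048 = -26505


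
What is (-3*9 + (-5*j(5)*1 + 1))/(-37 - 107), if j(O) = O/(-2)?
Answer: 3/32 ≈ 0.093750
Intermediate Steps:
j(O) = -O/2 (j(O) = O*(-1/2) = -O/2)
(-3*9 + (-5*j(5)*1 + 1))/(-37 - 107) = (-3*9 + (-(-5)*5/2*1 + 1))/(-37 - 107) = (-27 + (-5*(-5/2)*1 + 1))/(-144) = -(-27 + ((25/2)*1 + 1))/144 = -(-27 + (25/2 + 1))/144 = -(-27 + 27/2)/144 = -1/144*(-27/2) = 3/32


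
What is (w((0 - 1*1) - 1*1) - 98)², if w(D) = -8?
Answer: 11236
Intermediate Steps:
(w((0 - 1*1) - 1*1) - 98)² = (-8 - 98)² = (-106)² = 11236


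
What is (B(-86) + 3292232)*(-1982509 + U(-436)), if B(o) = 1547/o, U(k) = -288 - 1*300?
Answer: -561475056764285/86 ≈ -6.5288e+12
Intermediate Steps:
U(k) = -588 (U(k) = -288 - 300 = -588)
(B(-86) + 3292232)*(-1982509 + U(-436)) = (1547/(-86) + 3292232)*(-1982509 - 588) = (1547*(-1/86) + 3292232)*(-1983097) = (-1547/86 + 3292232)*(-1983097) = (283130405/86)*(-1983097) = -561475056764285/86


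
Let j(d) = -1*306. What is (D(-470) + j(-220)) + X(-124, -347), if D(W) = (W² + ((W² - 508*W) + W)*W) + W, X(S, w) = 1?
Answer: -215599175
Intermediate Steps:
j(d) = -306
D(W) = W + W² + W*(W² - 507*W) (D(W) = (W² + (W² - 507*W)*W) + W = (W² + W*(W² - 507*W)) + W = W + W² + W*(W² - 507*W))
(D(-470) + j(-220)) + X(-124, -347) = (-470*(1 + (-470)² - 506*(-470)) - 306) + 1 = (-470*(1 + 220900 + 237820) - 306) + 1 = (-470*458721 - 306) + 1 = (-215598870 - 306) + 1 = -215599176 + 1 = -215599175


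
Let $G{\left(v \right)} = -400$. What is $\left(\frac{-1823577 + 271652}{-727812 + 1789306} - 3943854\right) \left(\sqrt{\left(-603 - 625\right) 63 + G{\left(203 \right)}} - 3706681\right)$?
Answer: $\frac{15517571163760080481}{1061494} - \frac{4186378909801 i \sqrt{19441}}{530747} \approx 1.4619 \cdot 10^{13} - 1.0998 \cdot 10^{9} i$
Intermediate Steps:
$\left(\frac{-1823577 + 271652}{-727812 + 1789306} - 3943854\right) \left(\sqrt{\left(-603 - 625\right) 63 + G{\left(203 \right)}} - 3706681\right) = \left(\frac{-1823577 + 271652}{-727812 + 1789306} - 3943854\right) \left(\sqrt{\left(-603 - 625\right) 63 - 400} - 3706681\right) = \left(- \frac{1551925}{1061494} - 3943854\right) \left(\sqrt{\left(-1228\right) 63 - 400} - 3706681\right) = \left(\left(-1551925\right) \frac{1}{1061494} - 3943854\right) \left(\sqrt{-77364 - 400} - 3706681\right) = \left(- \frac{1551925}{1061494} - 3943854\right) \left(\sqrt{-77764} - 3706681\right) = - \frac{4186378909801 \left(2 i \sqrt{19441} - 3706681\right)}{1061494} = - \frac{4186378909801 \left(-3706681 + 2 i \sqrt{19441}\right)}{1061494} = \frac{15517571163760080481}{1061494} - \frac{4186378909801 i \sqrt{19441}}{530747}$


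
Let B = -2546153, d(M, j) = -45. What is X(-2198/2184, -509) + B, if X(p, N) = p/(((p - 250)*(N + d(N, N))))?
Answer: -55233641013791/21692978 ≈ -2.5462e+6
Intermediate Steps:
X(p, N) = p/((-250 + p)*(-45 + N)) (X(p, N) = p/(((p - 250)*(N - 45))) = p/(((-250 + p)*(-45 + N))) = p*(1/((-250 + p)*(-45 + N))) = p/((-250 + p)*(-45 + N)))
X(-2198/2184, -509) + B = (-2198/2184)/(11250 - 250*(-509) - (-98910)/2184 - (-1118782)/2184) - 2546153 = (-2198*1/2184)/(11250 + 127250 - (-98910)/2184 - (-1118782)/2184) - 2546153 = -157/(156*(11250 + 127250 - 45*(-157/156) - 509*(-157/156))) - 2546153 = -157/(156*(11250 + 127250 + 2355/52 + 79913/156)) - 2546153 = -157/(156*10846489/78) - 2546153 = -157/156*78/10846489 - 2546153 = -157/21692978 - 2546153 = -55233641013791/21692978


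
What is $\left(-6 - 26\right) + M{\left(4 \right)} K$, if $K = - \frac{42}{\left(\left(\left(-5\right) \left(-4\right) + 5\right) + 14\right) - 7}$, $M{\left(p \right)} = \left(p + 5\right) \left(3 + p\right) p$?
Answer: $- \frac{1451}{4} \approx -362.75$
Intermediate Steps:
$M{\left(p \right)} = p \left(3 + p\right) \left(5 + p\right)$ ($M{\left(p \right)} = \left(5 + p\right) p \left(3 + p\right) = p \left(3 + p\right) \left(5 + p\right)$)
$K = - \frac{21}{16}$ ($K = - \frac{42}{\left(\left(20 + 5\right) + 14\right) - 7} = - \frac{42}{\left(25 + 14\right) - 7} = - \frac{42}{39 - 7} = - \frac{42}{32} = \left(-42\right) \frac{1}{32} = - \frac{21}{16} \approx -1.3125$)
$\left(-6 - 26\right) + M{\left(4 \right)} K = \left(-6 - 26\right) + 4 \left(15 + 4^{2} + 8 \cdot 4\right) \left(- \frac{21}{16}\right) = \left(-6 - 26\right) + 4 \left(15 + 16 + 32\right) \left(- \frac{21}{16}\right) = -32 + 4 \cdot 63 \left(- \frac{21}{16}\right) = -32 + 252 \left(- \frac{21}{16}\right) = -32 - \frac{1323}{4} = - \frac{1451}{4}$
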